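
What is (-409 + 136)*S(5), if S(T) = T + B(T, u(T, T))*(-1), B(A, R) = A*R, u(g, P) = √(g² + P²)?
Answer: -1365 + 6825*√2 ≈ 8287.0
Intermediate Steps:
u(g, P) = √(P² + g²)
S(T) = T - T*√2*√(T²) (S(T) = T + (T*√(T² + T²))*(-1) = T + (T*√(2*T²))*(-1) = T + (T*(√2*√(T²)))*(-1) = T + (T*√2*√(T²))*(-1) = T - T*√2*√(T²))
(-409 + 136)*S(5) = (-409 + 136)*(5*(1 - √2*√(5²))) = -1365*(1 - √2*√25) = -1365*(1 - 1*√2*5) = -1365*(1 - 5*√2) = -273*(5 - 25*√2) = -1365 + 6825*√2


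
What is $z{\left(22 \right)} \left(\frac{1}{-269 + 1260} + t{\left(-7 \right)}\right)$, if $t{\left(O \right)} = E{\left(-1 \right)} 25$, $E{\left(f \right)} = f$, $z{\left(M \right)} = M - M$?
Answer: $0$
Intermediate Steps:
$z{\left(M \right)} = 0$
$t{\left(O \right)} = -25$ ($t{\left(O \right)} = \left(-1\right) 25 = -25$)
$z{\left(22 \right)} \left(\frac{1}{-269 + 1260} + t{\left(-7 \right)}\right) = 0 \left(\frac{1}{-269 + 1260} - 25\right) = 0 \left(\frac{1}{991} - 25\right) = 0 \left(- \frac{24774}{991}\right) = 0$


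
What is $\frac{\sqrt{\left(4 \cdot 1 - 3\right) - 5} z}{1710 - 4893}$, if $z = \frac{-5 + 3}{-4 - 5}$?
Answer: $- \frac{4 i}{28647} \approx - 0.00013963 i$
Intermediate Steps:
$z = \frac{2}{9}$ ($z = - \frac{2}{-9} = \left(-2\right) \left(- \frac{1}{9}\right) = \frac{2}{9} \approx 0.22222$)
$\frac{\sqrt{\left(4 \cdot 1 - 3\right) - 5} z}{1710 - 4893} = \frac{\sqrt{\left(4 \cdot 1 - 3\right) - 5} \cdot \frac{2}{9}}{1710 - 4893} = \frac{\sqrt{\left(4 - 3\right) - 5} \cdot \frac{2}{9}}{-3183} = \sqrt{1 - 5} \cdot \frac{2}{9} \left(- \frac{1}{3183}\right) = \sqrt{-4} \cdot \frac{2}{9} \left(- \frac{1}{3183}\right) = 2 i \frac{2}{9} \left(- \frac{1}{3183}\right) = \frac{4 i}{9} \left(- \frac{1}{3183}\right) = - \frac{4 i}{28647}$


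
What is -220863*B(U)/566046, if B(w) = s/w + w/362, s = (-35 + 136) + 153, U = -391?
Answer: 1386504293/2054340588 ≈ 0.67491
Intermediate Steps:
s = 254 (s = 101 + 153 = 254)
B(w) = 254/w + w/362
-220863*B(U)/566046 = -220863/(566046/(254/(-391) + (1/362)*(-391))) = -220863/(566046/(254*(-1/391) - 391/362)) = -220863/(566046/(-254/391 - 391/362)) = -220863/(566046/(-244829/141542)) = -220863/(566046*(-141542/244829)) = -220863/(-6163021764/18833) = -220863*(-18833/6163021764) = 1386504293/2054340588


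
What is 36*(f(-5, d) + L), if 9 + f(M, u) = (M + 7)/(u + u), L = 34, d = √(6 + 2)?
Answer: 900 + 9*√2 ≈ 912.73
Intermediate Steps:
d = 2*√2 (d = √8 = 2*√2 ≈ 2.8284)
f(M, u) = -9 + (7 + M)/(2*u) (f(M, u) = -9 + (M + 7)/(u + u) = -9 + (7 + M)/((2*u)) = -9 + (7 + M)*(1/(2*u)) = -9 + (7 + M)/(2*u))
36*(f(-5, d) + L) = 36*((7 - 5 - 36*√2)/(2*((2*√2))) + 34) = 36*((√2/4)*(7 - 5 - 36*√2)/2 + 34) = 36*((√2/4)*(2 - 36*√2)/2 + 34) = 36*(√2*(2 - 36*√2)/8 + 34) = 36*(34 + √2*(2 - 36*√2)/8) = 1224 + 9*√2*(2 - 36*√2)/2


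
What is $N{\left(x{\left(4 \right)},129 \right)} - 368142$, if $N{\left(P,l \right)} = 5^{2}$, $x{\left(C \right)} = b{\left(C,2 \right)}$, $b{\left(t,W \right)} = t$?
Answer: $-368117$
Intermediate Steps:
$x{\left(C \right)} = C$
$N{\left(P,l \right)} = 25$
$N{\left(x{\left(4 \right)},129 \right)} - 368142 = 25 - 368142 = -368117$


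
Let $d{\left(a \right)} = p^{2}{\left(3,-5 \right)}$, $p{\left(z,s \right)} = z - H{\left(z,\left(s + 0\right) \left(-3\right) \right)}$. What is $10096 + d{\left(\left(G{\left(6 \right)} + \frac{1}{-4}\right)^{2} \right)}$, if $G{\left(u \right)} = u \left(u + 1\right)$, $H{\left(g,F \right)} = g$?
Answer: $10096$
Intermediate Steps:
$G{\left(u \right)} = u \left(1 + u\right)$
$p{\left(z,s \right)} = 0$ ($p{\left(z,s \right)} = z - z = 0$)
$d{\left(a \right)} = 0$ ($d{\left(a \right)} = 0^{2} = 0$)
$10096 + d{\left(\left(G{\left(6 \right)} + \frac{1}{-4}\right)^{2} \right)} = 10096 + 0 = 10096$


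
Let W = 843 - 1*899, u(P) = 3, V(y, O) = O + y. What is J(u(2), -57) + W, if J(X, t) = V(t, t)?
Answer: -170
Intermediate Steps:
W = -56 (W = 843 - 899 = -56)
J(X, t) = 2*t (J(X, t) = t + t = 2*t)
J(u(2), -57) + W = 2*(-57) - 56 = -114 - 56 = -170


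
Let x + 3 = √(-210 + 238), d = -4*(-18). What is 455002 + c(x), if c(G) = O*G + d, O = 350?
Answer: 454024 + 700*√7 ≈ 4.5588e+5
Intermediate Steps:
d = 72
x = -3 + 2*√7 (x = -3 + √(-210 + 238) = -3 + √28 = -3 + 2*√7 ≈ 2.2915)
c(G) = 72 + 350*G (c(G) = 350*G + 72 = 72 + 350*G)
455002 + c(x) = 455002 + (72 + 350*(-3 + 2*√7)) = 455002 + (72 + (-1050 + 700*√7)) = 455002 + (-978 + 700*√7) = 454024 + 700*√7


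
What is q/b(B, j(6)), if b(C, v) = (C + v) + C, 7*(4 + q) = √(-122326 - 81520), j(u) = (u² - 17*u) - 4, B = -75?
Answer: 1/55 - I*√203846/1540 ≈ 0.018182 - 0.29318*I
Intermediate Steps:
j(u) = -4 + u² - 17*u
q = -4 + I*√203846/7 (q = -4 + √(-122326 - 81520)/7 = -4 + √(-203846)/7 = -4 + (I*√203846)/7 = -4 + I*√203846/7 ≈ -4.0 + 64.499*I)
b(C, v) = v + 2*C
q/b(B, j(6)) = (-4 + I*√203846/7)/((-4 + 6² - 17*6) + 2*(-75)) = (-4 + I*√203846/7)/((-4 + 36 - 102) - 150) = (-4 + I*√203846/7)/(-70 - 150) = (-4 + I*√203846/7)/(-220) = (-4 + I*√203846/7)*(-1/220) = 1/55 - I*√203846/1540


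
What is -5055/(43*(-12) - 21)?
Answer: 1685/179 ≈ 9.4134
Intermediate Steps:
-5055/(43*(-12) - 21) = -5055/(-516 - 21) = -5055/(-537) = -5055*(-1/537) = 1685/179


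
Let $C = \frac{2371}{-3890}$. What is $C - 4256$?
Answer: $- \frac{16558211}{3890} \approx -4256.6$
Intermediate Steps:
$C = - \frac{2371}{3890}$ ($C = 2371 \left(- \frac{1}{3890}\right) = - \frac{2371}{3890} \approx -0.60951$)
$C - 4256 = - \frac{2371}{3890} - 4256 = - \frac{16558211}{3890}$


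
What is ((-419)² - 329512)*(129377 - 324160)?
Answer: 29987037633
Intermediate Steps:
((-419)² - 329512)*(129377 - 324160) = (175561 - 329512)*(-194783) = -153951*(-194783) = 29987037633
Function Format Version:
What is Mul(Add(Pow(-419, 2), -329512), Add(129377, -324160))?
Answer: 29987037633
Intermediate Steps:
Mul(Add(Pow(-419, 2), -329512), Add(129377, -324160)) = Mul(Add(175561, -329512), -194783) = Mul(-153951, -194783) = 29987037633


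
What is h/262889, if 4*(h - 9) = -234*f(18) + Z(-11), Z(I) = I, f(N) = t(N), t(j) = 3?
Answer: -677/1051556 ≈ -0.00064381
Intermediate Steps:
f(N) = 3
h = -677/4 (h = 9 + (-234*3 - 11)/4 = 9 + (-702 - 11)/4 = 9 + (¼)*(-713) = 9 - 713/4 = -677/4 ≈ -169.25)
h/262889 = -677/4/262889 = -677/4*1/262889 = -677/1051556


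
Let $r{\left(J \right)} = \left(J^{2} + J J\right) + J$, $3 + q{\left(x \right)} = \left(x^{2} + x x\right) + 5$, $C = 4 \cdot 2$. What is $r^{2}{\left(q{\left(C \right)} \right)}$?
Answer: $1151244900$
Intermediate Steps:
$C = 8$
$q{\left(x \right)} = 2 + 2 x^{2}$ ($q{\left(x \right)} = -3 + \left(\left(x^{2} + x x\right) + 5\right) = -3 + \left(\left(x^{2} + x^{2}\right) + 5\right) = -3 + \left(2 x^{2} + 5\right) = -3 + \left(5 + 2 x^{2}\right) = 2 + 2 x^{2}$)
$r{\left(J \right)} = J + 2 J^{2}$ ($r{\left(J \right)} = \left(J^{2} + J^{2}\right) + J = 2 J^{2} + J = J + 2 J^{2}$)
$r^{2}{\left(q{\left(C \right)} \right)} = \left(\left(2 + 2 \cdot 8^{2}\right) \left(1 + 2 \left(2 + 2 \cdot 8^{2}\right)\right)\right)^{2} = \left(\left(2 + 2 \cdot 64\right) \left(1 + 2 \left(2 + 2 \cdot 64\right)\right)\right)^{2} = \left(\left(2 + 128\right) \left(1 + 2 \left(2 + 128\right)\right)\right)^{2} = \left(130 \left(1 + 2 \cdot 130\right)\right)^{2} = \left(130 \left(1 + 260\right)\right)^{2} = \left(130 \cdot 261\right)^{2} = 33930^{2} = 1151244900$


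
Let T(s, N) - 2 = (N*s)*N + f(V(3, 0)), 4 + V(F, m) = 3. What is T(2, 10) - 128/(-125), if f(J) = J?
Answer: 25253/125 ≈ 202.02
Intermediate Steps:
V(F, m) = -1 (V(F, m) = -4 + 3 = -1)
T(s, N) = 1 + s*N² (T(s, N) = 2 + ((N*s)*N - 1) = 2 + (s*N² - 1) = 2 + (-1 + s*N²) = 1 + s*N²)
T(2, 10) - 128/(-125) = (1 + 2*10²) - 128/(-125) = (1 + 2*100) - 128*(-1/125) = (1 + 200) + 128/125 = 201 + 128/125 = 25253/125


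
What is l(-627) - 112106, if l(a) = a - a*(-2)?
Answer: -113987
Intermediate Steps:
l(a) = 3*a (l(a) = a - (-2)*a = a + 2*a = 3*a)
l(-627) - 112106 = 3*(-627) - 112106 = -1881 - 112106 = -113987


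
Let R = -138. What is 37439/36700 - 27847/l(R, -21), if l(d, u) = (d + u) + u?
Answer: 12859049/82575 ≈ 155.73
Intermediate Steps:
l(d, u) = d + 2*u
37439/36700 - 27847/l(R, -21) = 37439/36700 - 27847/(-138 + 2*(-21)) = 37439*(1/36700) - 27847/(-138 - 42) = 37439/36700 - 27847/(-180) = 37439/36700 - 27847*(-1/180) = 37439/36700 + 27847/180 = 12859049/82575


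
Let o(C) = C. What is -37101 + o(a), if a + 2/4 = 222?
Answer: -73759/2 ≈ -36880.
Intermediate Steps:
a = 443/2 (a = -½ + 222 = 443/2 ≈ 221.50)
-37101 + o(a) = -37101 + 443/2 = -73759/2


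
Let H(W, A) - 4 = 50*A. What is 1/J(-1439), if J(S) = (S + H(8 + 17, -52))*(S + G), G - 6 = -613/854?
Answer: 854/4940433825 ≈ 1.7286e-7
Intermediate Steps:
H(W, A) = 4 + 50*A
G = 4511/854 (G = 6 - 613/854 = 4511/854 ≈ 5.2822)
J(S) = (-2596 + S)*(4511/854 + S) (J(S) = (S + (4 + 50*(-52)))*(S + 4511/854) = (S + (4 - 2600))*(4511/854 + S) = (S - 2596)*(4511/854 + S) = (-2596 + S)*(4511/854 + S))
1/J(-1439) = 1/(-5855278/427 + (-1439)² - 2212473/854*(-1439)) = 1/(-5855278/427 + 2070721 + 3183748647/854) = 1/(4940433825/854) = 854/4940433825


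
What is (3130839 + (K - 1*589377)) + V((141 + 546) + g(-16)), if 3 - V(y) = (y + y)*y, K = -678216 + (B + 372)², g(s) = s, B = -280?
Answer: 971231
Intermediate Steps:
K = -669752 (K = -678216 + (-280 + 372)² = -678216 + 92² = -678216 + 8464 = -669752)
V(y) = 3 - 2*y² (V(y) = 3 - (y + y)*y = 3 - 2*y*y = 3 - 2*y²)
(3130839 + (K - 1*589377)) + V((141 + 546) + g(-16)) = (3130839 + (-669752 - 1*589377)) + (3 - 2*((141 + 546) - 16)²) = (3130839 + (-669752 - 589377)) + (3 - 2*(687 - 16)²) = (3130839 - 1259129) + (3 - 2*671²) = 1871710 + (3 - 2*450241) = 1871710 + (3 - 900482) = 1871710 - 900479 = 971231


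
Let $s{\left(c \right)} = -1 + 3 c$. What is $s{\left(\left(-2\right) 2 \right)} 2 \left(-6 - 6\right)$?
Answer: $312$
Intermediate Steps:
$s{\left(\left(-2\right) 2 \right)} 2 \left(-6 - 6\right) = \left(-1 + 3 \left(\left(-2\right) 2\right)\right) 2 \left(-6 - 6\right) = \left(-1 + 3 \left(-4\right)\right) 2 \left(-12\right) = \left(-1 - 12\right) \left(-24\right) = \left(-13\right) \left(-24\right) = 312$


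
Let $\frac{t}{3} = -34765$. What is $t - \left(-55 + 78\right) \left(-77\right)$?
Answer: $-102524$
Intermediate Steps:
$t = -104295$ ($t = 3 \left(-34765\right) = -104295$)
$t - \left(-55 + 78\right) \left(-77\right) = -104295 - \left(-55 + 78\right) \left(-77\right) = -104295 - 23 \left(-77\right) = -104295 - -1771 = -104295 + 1771 = -102524$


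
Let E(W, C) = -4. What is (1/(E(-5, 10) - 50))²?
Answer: 1/2916 ≈ 0.00034294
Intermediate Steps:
(1/(E(-5, 10) - 50))² = (1/(-4 - 50))² = (1/(-54))² = (-1/54)² = 1/2916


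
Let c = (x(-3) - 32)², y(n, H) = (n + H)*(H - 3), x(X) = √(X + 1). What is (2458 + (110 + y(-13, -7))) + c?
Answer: 3790 - 64*I*√2 ≈ 3790.0 - 90.51*I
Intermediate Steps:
x(X) = √(1 + X)
y(n, H) = (-3 + H)*(H + n) (y(n, H) = (H + n)*(-3 + H) = (-3 + H)*(H + n))
c = (-32 + I*√2)² (c = (√(1 - 3) - 32)² = (√(-2) - 32)² = (I*√2 - 32)² = (-32 + I*√2)² ≈ 1022.0 - 90.51*I)
(2458 + (110 + y(-13, -7))) + c = (2458 + (110 + ((-7)² - 3*(-7) - 3*(-13) - 7*(-13)))) + (32 - I*√2)² = (2458 + (110 + (49 + 21 + 39 + 91))) + (32 - I*√2)² = (2458 + (110 + 200)) + (32 - I*√2)² = (2458 + 310) + (32 - I*√2)² = 2768 + (32 - I*√2)²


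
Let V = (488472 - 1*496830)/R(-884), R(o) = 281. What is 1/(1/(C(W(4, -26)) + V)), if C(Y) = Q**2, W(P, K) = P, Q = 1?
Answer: -8077/281 ≈ -28.744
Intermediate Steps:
C(Y) = 1 (C(Y) = 1**2 = 1)
V = -8358/281 (V = (488472 - 1*496830)/281 = (488472 - 496830)*(1/281) = -8358*1/281 = -8358/281 ≈ -29.744)
1/(1/(C(W(4, -26)) + V)) = 1/(1/(1 - 8358/281)) = 1/(1/(-8077/281)) = 1/(-281/8077) = -8077/281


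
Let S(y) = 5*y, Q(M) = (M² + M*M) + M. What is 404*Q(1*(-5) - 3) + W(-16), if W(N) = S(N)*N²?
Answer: 28000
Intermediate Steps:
Q(M) = M + 2*M² (Q(M) = (M² + M²) + M = 2*M² + M = M + 2*M²)
W(N) = 5*N³ (W(N) = (5*N)*N² = 5*N³)
404*Q(1*(-5) - 3) + W(-16) = 404*((1*(-5) - 3)*(1 + 2*(1*(-5) - 3))) + 5*(-16)³ = 404*((-5 - 3)*(1 + 2*(-5 - 3))) + 5*(-4096) = 404*(-8*(1 + 2*(-8))) - 20480 = 404*(-8*(1 - 16)) - 20480 = 404*(-8*(-15)) - 20480 = 404*120 - 20480 = 48480 - 20480 = 28000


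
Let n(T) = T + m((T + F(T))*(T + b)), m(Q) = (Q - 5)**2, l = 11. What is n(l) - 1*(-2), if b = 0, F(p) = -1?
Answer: 11038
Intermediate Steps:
m(Q) = (-5 + Q)**2
n(T) = T + (-5 + T*(-1 + T))**2 (n(T) = T + (-5 + (T - 1)*(T + 0))**2 = T + (-5 + (-1 + T)*T)**2 = T + (-5 + T*(-1 + T))**2)
n(l) - 1*(-2) = (11 + (-5 + 11**2 - 1*11)**2) - 1*(-2) = (11 + (-5 + 121 - 11)**2) + 2 = (11 + 105**2) + 2 = (11 + 11025) + 2 = 11036 + 2 = 11038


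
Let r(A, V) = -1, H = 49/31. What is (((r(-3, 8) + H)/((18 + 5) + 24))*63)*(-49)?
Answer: -55566/1457 ≈ -38.137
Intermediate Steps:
H = 49/31 (H = 49*(1/31) = 49/31 ≈ 1.5806)
(((r(-3, 8) + H)/((18 + 5) + 24))*63)*(-49) = (((-1 + 49/31)/((18 + 5) + 24))*63)*(-49) = ((18/(31*(23 + 24)))*63)*(-49) = (((18/31)/47)*63)*(-49) = (((18/31)*(1/47))*63)*(-49) = ((18/1457)*63)*(-49) = (1134/1457)*(-49) = -55566/1457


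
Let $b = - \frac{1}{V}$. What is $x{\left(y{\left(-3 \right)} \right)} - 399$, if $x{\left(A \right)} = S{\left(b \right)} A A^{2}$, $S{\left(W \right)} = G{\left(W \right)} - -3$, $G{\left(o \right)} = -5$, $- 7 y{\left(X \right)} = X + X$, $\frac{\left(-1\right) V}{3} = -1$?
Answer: $- \frac{137289}{343} \approx -400.26$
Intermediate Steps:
$V = 3$ ($V = \left(-3\right) \left(-1\right) = 3$)
$y{\left(X \right)} = - \frac{2 X}{7}$ ($y{\left(X \right)} = - \frac{X + X}{7} = - \frac{2 X}{7}$)
$b = - \frac{1}{3} \approx -0.33333$
$S{\left(W \right)} = -2$ ($S{\left(W \right)} = -5 - -3 = -5 + 3 = -2$)
$x{\left(A \right)} = - 2 A^{3}$ ($x{\left(A \right)} = - 2 A A^{2} = - 2 A^{3}$)
$x{\left(y{\left(-3 \right)} \right)} - 399 = - 2 \left(\left(- \frac{2}{7}\right) \left(-3\right)\right)^{3} - 399 = - 2 \left(\frac{6}{7}\right)^{3} - 399 = \left(-2\right) \frac{216}{343} - 399 = - \frac{432}{343} - 399 = - \frac{137289}{343}$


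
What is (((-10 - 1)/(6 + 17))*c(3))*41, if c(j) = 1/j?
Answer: -451/69 ≈ -6.5362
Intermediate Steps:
(((-10 - 1)/(6 + 17))*c(3))*41 = (((-10 - 1)/(6 + 17))/3)*41 = (-11/23*(⅓))*41 = (-11*1/23*(⅓))*41 = -11/23*⅓*41 = -11/69*41 = -451/69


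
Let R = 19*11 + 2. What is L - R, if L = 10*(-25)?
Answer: -461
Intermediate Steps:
R = 211 (R = 209 + 2 = 211)
L = -250
L - R = -250 - 1*211 = -250 - 211 = -461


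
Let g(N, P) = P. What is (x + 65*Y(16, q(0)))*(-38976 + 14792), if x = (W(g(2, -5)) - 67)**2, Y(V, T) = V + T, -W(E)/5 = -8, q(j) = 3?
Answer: -47497376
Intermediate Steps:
W(E) = 40 (W(E) = -5*(-8) = 40)
Y(V, T) = T + V
x = 729 (x = (40 - 67)**2 = (-27)**2 = 729)
(x + 65*Y(16, q(0)))*(-38976 + 14792) = (729 + 65*(3 + 16))*(-38976 + 14792) = (729 + 65*19)*(-24184) = (729 + 1235)*(-24184) = 1964*(-24184) = -47497376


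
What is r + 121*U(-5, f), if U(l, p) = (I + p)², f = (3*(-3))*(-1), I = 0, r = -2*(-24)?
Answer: 9849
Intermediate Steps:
r = 48
f = 9 (f = -9*(-1) = 9)
U(l, p) = p² (U(l, p) = (0 + p)² = p²)
r + 121*U(-5, f) = 48 + 121*9² = 48 + 121*81 = 48 + 9801 = 9849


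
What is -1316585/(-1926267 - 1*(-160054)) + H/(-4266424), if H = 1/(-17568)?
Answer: 98681385706724933/132382144935657216 ≈ 0.74543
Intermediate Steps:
H = -1/17568 ≈ -5.6922e-5
-1316585/(-1926267 - 1*(-160054)) + H/(-4266424) = -1316585/(-1926267 - 1*(-160054)) - 1/17568/(-4266424) = -1316585/(-1926267 + 160054) - 1/17568*(-1/4266424) = -1316585/(-1766213) + 1/74952536832 = -1316585*(-1/1766213) + 1/74952536832 = 1316585/1766213 + 1/74952536832 = 98681385706724933/132382144935657216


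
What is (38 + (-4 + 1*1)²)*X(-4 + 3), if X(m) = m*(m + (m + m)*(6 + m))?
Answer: 517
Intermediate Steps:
X(m) = m*(m + 2*m*(6 + m)) (X(m) = m*(m + (2*m)*(6 + m)) = m*(m + 2*m*(6 + m)))
(38 + (-4 + 1*1)²)*X(-4 + 3) = (38 + (-4 + 1*1)²)*((-4 + 3)²*(13 + 2*(-4 + 3))) = (38 + (-4 + 1)²)*((-1)²*(13 + 2*(-1))) = (38 + (-3)²)*(1*(13 - 2)) = (38 + 9)*(1*11) = 47*11 = 517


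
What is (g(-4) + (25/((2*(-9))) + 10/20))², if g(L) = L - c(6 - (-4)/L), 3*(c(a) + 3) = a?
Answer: 1024/81 ≈ 12.642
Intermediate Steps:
c(a) = -3 + a/3
g(L) = 1 + L - 4/(3*L) (g(L) = L - (-3 + (6 - (-4)/L)/3) = L - (-3 + (6 + 4/L)/3) = L - (-3 + (2 + 4/(3*L))) = L - (-1 + 4/(3*L)) = L + (1 - 4/(3*L)) = 1 + L - 4/(3*L))
(g(-4) + (25/((2*(-9))) + 10/20))² = ((1 - 4 - 4/3/(-4)) + (25/((2*(-9))) + 10/20))² = ((1 - 4 - 4/3*(-¼)) + (25/(-18) + 10*(1/20)))² = ((1 - 4 + ⅓) + (25*(-1/18) + ½))² = (-8/3 + (-25/18 + ½))² = (-8/3 - 8/9)² = (-32/9)² = 1024/81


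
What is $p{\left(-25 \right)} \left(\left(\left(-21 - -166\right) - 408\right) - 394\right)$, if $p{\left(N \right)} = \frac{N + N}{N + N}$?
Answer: $-657$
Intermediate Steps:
$p{\left(N \right)} = 1$ ($p{\left(N \right)} = \frac{2 N}{2 N} = 2 N \frac{1}{2 N} = 1$)
$p{\left(-25 \right)} \left(\left(\left(-21 - -166\right) - 408\right) - 394\right) = 1 \left(\left(\left(-21 - -166\right) - 408\right) - 394\right) = 1 \left(\left(\left(-21 + 166\right) - 408\right) - 394\right) = 1 \left(\left(145 - 408\right) - 394\right) = 1 \left(-263 - 394\right) = 1 \left(-657\right) = -657$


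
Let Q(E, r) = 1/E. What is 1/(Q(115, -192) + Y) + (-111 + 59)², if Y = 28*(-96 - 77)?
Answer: 1506287421/557059 ≈ 2704.0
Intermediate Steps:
Y = -4844 (Y = 28*(-173) = -4844)
1/(Q(115, -192) + Y) + (-111 + 59)² = 1/(1/115 - 4844) + (-111 + 59)² = 1/(1/115 - 4844) + (-52)² = 1/(-557059/115) + 2704 = -115/557059 + 2704 = 1506287421/557059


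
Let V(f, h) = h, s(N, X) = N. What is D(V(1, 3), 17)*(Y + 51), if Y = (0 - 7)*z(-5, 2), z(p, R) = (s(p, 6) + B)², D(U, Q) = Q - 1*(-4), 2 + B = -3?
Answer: -13629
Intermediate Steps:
B = -5 (B = -2 - 3 = -5)
D(U, Q) = 4 + Q (D(U, Q) = Q + 4 = 4 + Q)
z(p, R) = (-5 + p)² (z(p, R) = (p - 5)² = (-5 + p)²)
Y = -700 (Y = (0 - 7)*(-5 - 5)² = -7*(-10)² = -7*100 = -700)
D(V(1, 3), 17)*(Y + 51) = (4 + 17)*(-700 + 51) = 21*(-649) = -13629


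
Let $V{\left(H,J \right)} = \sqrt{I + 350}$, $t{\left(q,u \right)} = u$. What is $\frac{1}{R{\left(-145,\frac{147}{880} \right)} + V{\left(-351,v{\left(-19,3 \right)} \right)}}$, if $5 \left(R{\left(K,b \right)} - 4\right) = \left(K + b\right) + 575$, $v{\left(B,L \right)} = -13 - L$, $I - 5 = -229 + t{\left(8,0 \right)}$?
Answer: $\frac{581015600}{51497695203} - \frac{19360000 \sqrt{14}}{51497695203} \approx 0.0098757$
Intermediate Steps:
$I = -224$ ($I = 5 + \left(-229 + 0\right) = 5 - 229 = -224$)
$V{\left(H,J \right)} = 3 \sqrt{14}$ ($V{\left(H,J \right)} = \sqrt{-224 + 350} = \sqrt{126} = 3 \sqrt{14}$)
$R{\left(K,b \right)} = 119 + \frac{K}{5} + \frac{b}{5}$ ($R{\left(K,b \right)} = 4 + \frac{\left(K + b\right) + 575}{5} = 4 + \frac{575 + K + b}{5} = 4 + \left(115 + \frac{K}{5} + \frac{b}{5}\right) = 119 + \frac{K}{5} + \frac{b}{5}$)
$\frac{1}{R{\left(-145,\frac{147}{880} \right)} + V{\left(-351,v{\left(-19,3 \right)} \right)}} = \frac{1}{\left(119 + \frac{1}{5} \left(-145\right) + \frac{147 \cdot \frac{1}{880}}{5}\right) + 3 \sqrt{14}} = \frac{1}{\left(119 - 29 + \frac{147 \cdot \frac{1}{880}}{5}\right) + 3 \sqrt{14}} = \frac{1}{\left(119 - 29 + \frac{1}{5} \cdot \frac{147}{880}\right) + 3 \sqrt{14}} = \frac{1}{\left(119 - 29 + \frac{147}{4400}\right) + 3 \sqrt{14}} = \frac{1}{\frac{396147}{4400} + 3 \sqrt{14}}$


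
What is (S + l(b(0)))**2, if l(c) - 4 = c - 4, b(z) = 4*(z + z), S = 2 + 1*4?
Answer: 36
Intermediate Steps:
S = 6 (S = 2 + 4 = 6)
b(z) = 8*z (b(z) = 4*(2*z) = 8*z)
l(c) = c (l(c) = 4 + (c - 4) = 4 + (-4 + c) = c)
(S + l(b(0)))**2 = (6 + 8*0)**2 = (6 + 0)**2 = 6**2 = 36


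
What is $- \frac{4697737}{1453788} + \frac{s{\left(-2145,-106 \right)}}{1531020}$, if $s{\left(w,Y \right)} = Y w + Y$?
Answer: $- \frac{571827968809}{185481541980} \approx -3.0829$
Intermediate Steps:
$s{\left(w,Y \right)} = Y + Y w$
$- \frac{4697737}{1453788} + \frac{s{\left(-2145,-106 \right)}}{1531020} = - \frac{4697737}{1453788} + \frac{\left(-106\right) \left(1 - 2145\right)}{1531020} = \left(-4697737\right) \frac{1}{1453788} + \left(-106\right) \left(-2144\right) \frac{1}{1531020} = - \frac{4697737}{1453788} + 227264 \cdot \frac{1}{1531020} = - \frac{4697737}{1453788} + \frac{56816}{382755} = - \frac{571827968809}{185481541980}$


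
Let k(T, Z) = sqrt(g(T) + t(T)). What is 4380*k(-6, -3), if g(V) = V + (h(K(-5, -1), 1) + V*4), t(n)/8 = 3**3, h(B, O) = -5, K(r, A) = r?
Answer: 4380*sqrt(181) ≈ 58927.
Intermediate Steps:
t(n) = 216 (t(n) = 8*3**3 = 8*27 = 216)
g(V) = -5 + 5*V (g(V) = V + (-5 + V*4) = V + (-5 + 4*V) = -5 + 5*V)
k(T, Z) = sqrt(211 + 5*T) (k(T, Z) = sqrt((-5 + 5*T) + 216) = sqrt(211 + 5*T))
4380*k(-6, -3) = 4380*sqrt(211 + 5*(-6)) = 4380*sqrt(211 - 30) = 4380*sqrt(181)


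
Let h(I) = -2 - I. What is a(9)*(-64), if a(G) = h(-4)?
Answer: -128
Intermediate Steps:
a(G) = 2 (a(G) = -2 - 1*(-4) = -2 + 4 = 2)
a(9)*(-64) = 2*(-64) = -128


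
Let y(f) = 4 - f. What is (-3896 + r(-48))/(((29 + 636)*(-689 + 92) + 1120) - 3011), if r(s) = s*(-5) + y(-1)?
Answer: 3651/398896 ≈ 0.0091528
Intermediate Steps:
r(s) = 5 - 5*s (r(s) = s*(-5) + (4 - 1*(-1)) = -5*s + (4 + 1) = -5*s + 5 = 5 - 5*s)
(-3896 + r(-48))/(((29 + 636)*(-689 + 92) + 1120) - 3011) = (-3896 + (5 - 5*(-48)))/(((29 + 636)*(-689 + 92) + 1120) - 3011) = (-3896 + (5 + 240))/((665*(-597) + 1120) - 3011) = (-3896 + 245)/((-397005 + 1120) - 3011) = -3651/(-395885 - 3011) = -3651/(-398896) = -3651*(-1/398896) = 3651/398896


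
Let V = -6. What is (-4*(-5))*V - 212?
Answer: -332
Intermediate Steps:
(-4*(-5))*V - 212 = -4*(-5)*(-6) - 212 = 20*(-6) - 212 = -120 - 212 = -332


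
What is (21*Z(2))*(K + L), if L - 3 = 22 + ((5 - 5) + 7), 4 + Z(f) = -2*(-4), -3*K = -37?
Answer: 3724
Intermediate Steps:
K = 37/3 (K = -1/3*(-37) = 37/3 ≈ 12.333)
Z(f) = 4 (Z(f) = -4 - 2*(-4) = -4 + 8 = 4)
L = 32 (L = 3 + (22 + ((5 - 5) + 7)) = 3 + (22 + (0 + 7)) = 3 + (22 + 7) = 3 + 29 = 32)
(21*Z(2))*(K + L) = (21*4)*(37/3 + 32) = 84*(133/3) = 3724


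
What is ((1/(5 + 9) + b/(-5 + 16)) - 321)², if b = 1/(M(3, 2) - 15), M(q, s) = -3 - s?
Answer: 244270212169/2371600 ≈ 1.0300e+5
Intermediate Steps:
b = -1/20 (b = 1/((-3 - 1*2) - 15) = 1/((-3 - 2) - 15) = 1/(-5 - 15) = 1/(-20) = -1/20 ≈ -0.050000)
((1/(5 + 9) + b/(-5 + 16)) - 321)² = ((1/(5 + 9) - 1/(20*(-5 + 16))) - 321)² = ((1/14 - 1/20/11) - 321)² = ((1/14 - 1/20*1/11) - 321)² = ((1/14 - 1/220) - 321)² = (103/1540 - 321)² = (-494237/1540)² = 244270212169/2371600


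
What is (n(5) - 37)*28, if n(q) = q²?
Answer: -336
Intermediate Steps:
(n(5) - 37)*28 = (5² - 37)*28 = (25 - 37)*28 = -12*28 = -336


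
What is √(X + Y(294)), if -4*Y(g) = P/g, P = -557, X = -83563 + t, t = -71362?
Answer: I*√1093147458/84 ≈ 393.6*I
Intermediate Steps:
X = -154925 (X = -83563 - 71362 = -154925)
Y(g) = 557/(4*g) (Y(g) = -(-557)/(4*g) = 557/(4*g))
√(X + Y(294)) = √(-154925 + (557/4)/294) = √(-154925 + (557/4)*(1/294)) = √(-154925 + 557/1176) = √(-182191243/1176) = I*√1093147458/84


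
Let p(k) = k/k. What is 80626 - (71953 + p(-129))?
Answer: 8672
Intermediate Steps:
p(k) = 1
80626 - (71953 + p(-129)) = 80626 - (71953 + 1) = 80626 - 1*71954 = 80626 - 71954 = 8672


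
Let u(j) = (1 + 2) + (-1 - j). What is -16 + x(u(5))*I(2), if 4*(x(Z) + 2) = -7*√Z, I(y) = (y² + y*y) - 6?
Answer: -20 - 7*I*√3/2 ≈ -20.0 - 6.0622*I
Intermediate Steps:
u(j) = 2 - j (u(j) = 3 + (-1 - j) = 2 - j)
I(y) = -6 + 2*y² (I(y) = (y² + y²) - 6 = 2*y² - 6 = -6 + 2*y²)
x(Z) = -2 - 7*√Z/4 (x(Z) = -2 + (-7*√Z)/4 = -2 - 7*√Z/4)
-16 + x(u(5))*I(2) = -16 + (-2 - 7*√(2 - 1*5)/4)*(-6 + 2*2²) = -16 + (-2 - 7*√(2 - 5)/4)*(-6 + 2*4) = -16 + (-2 - 7*I*√3/4)*(-6 + 8) = -16 + (-2 - 7*I*√3/4)*2 = -16 + (-4 - 7*I*√3/2) = -20 - 7*I*√3/2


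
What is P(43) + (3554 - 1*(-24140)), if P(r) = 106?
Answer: 27800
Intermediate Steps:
P(43) + (3554 - 1*(-24140)) = 106 + (3554 - 1*(-24140)) = 106 + (3554 + 24140) = 106 + 27694 = 27800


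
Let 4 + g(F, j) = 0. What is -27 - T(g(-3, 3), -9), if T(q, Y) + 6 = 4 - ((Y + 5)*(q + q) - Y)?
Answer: 16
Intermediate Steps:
g(F, j) = -4 (g(F, j) = -4 + 0 = -4)
T(q, Y) = -2 + Y - 2*q*(5 + Y) (T(q, Y) = -6 + (4 - ((Y + 5)*(q + q) - Y)) = -6 + (4 - ((5 + Y)*(2*q) - Y)) = -6 + (4 - (2*q*(5 + Y) - Y)) = -6 + (4 - (-Y + 2*q*(5 + Y))) = -6 + (4 + (Y - 2*q*(5 + Y))) = -6 + (4 + Y - 2*q*(5 + Y)) = -2 + Y - 2*q*(5 + Y))
-27 - T(g(-3, 3), -9) = -27 - (-2 - 9 - 10*(-4) - 2*(-9)*(-4)) = -27 - (-2 - 9 + 40 - 72) = -27 - 1*(-43) = -27 + 43 = 16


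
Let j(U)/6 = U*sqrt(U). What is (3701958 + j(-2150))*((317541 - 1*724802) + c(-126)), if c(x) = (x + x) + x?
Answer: -1509062457162 + 26292715500*I*sqrt(86) ≈ -1.5091e+12 + 2.4383e+11*I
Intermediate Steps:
j(U) = 6*U**(3/2) (j(U) = 6*(U*sqrt(U)) = 6*U**(3/2))
c(x) = 3*x (c(x) = 2*x + x = 3*x)
(3701958 + j(-2150))*((317541 - 1*724802) + c(-126)) = (3701958 + 6*(-2150)**(3/2))*((317541 - 1*724802) + 3*(-126)) = (3701958 + 6*(-10750*I*sqrt(86)))*((317541 - 724802) - 378) = (3701958 - 64500*I*sqrt(86))*(-407261 - 378) = (3701958 - 64500*I*sqrt(86))*(-407639) = -1509062457162 + 26292715500*I*sqrt(86)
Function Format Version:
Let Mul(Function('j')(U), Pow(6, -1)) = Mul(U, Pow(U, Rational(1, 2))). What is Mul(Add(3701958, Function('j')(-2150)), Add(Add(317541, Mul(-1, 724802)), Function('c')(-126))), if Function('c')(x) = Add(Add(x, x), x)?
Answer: Add(-1509062457162, Mul(26292715500, I, Pow(86, Rational(1, 2)))) ≈ Add(-1.5091e+12, Mul(2.4383e+11, I))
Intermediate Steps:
Function('j')(U) = Mul(6, Pow(U, Rational(3, 2))) (Function('j')(U) = Mul(6, Mul(U, Pow(U, Rational(1, 2)))) = Mul(6, Pow(U, Rational(3, 2))))
Function('c')(x) = Mul(3, x) (Function('c')(x) = Add(Mul(2, x), x) = Mul(3, x))
Mul(Add(3701958, Function('j')(-2150)), Add(Add(317541, Mul(-1, 724802)), Function('c')(-126))) = Mul(Add(3701958, Mul(6, Pow(-2150, Rational(3, 2)))), Add(Add(317541, Mul(-1, 724802)), Mul(3, -126))) = Mul(Add(3701958, Mul(6, Mul(-10750, I, Pow(86, Rational(1, 2))))), Add(Add(317541, -724802), -378)) = Mul(Add(3701958, Mul(-64500, I, Pow(86, Rational(1, 2)))), Add(-407261, -378)) = Mul(Add(3701958, Mul(-64500, I, Pow(86, Rational(1, 2)))), -407639) = Add(-1509062457162, Mul(26292715500, I, Pow(86, Rational(1, 2))))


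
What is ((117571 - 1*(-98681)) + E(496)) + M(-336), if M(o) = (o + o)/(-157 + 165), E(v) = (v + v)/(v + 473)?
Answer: 209467784/969 ≈ 2.1617e+5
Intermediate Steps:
E(v) = 2*v/(473 + v) (E(v) = (2*v)/(473 + v) = 2*v/(473 + v))
M(o) = o/4 (M(o) = (2*o)/8 = (2*o)*(⅛) = o/4)
((117571 - 1*(-98681)) + E(496)) + M(-336) = ((117571 - 1*(-98681)) + 2*496/(473 + 496)) + (¼)*(-336) = ((117571 + 98681) + 2*496/969) - 84 = (216252 + 2*496*(1/969)) - 84 = (216252 + 992/969) - 84 = 209549180/969 - 84 = 209467784/969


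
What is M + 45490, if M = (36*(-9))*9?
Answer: 42574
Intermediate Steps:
M = -2916 (M = -324*9 = -2916)
M + 45490 = -2916 + 45490 = 42574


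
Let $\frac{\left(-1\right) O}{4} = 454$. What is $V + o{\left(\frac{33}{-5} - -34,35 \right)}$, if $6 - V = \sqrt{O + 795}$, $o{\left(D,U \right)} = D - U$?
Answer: $- \frac{8}{5} - i \sqrt{1021} \approx -1.6 - 31.953 i$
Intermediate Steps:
$O = -1816$ ($O = \left(-4\right) 454 = -1816$)
$V = 6 - i \sqrt{1021}$ ($V = 6 - \sqrt{-1816 + 795} = 6 - \sqrt{-1021} = 6 - i \sqrt{1021} \approx 6.0 - 31.953 i$)
$V + o{\left(\frac{33}{-5} - -34,35 \right)} = \left(6 - i \sqrt{1021}\right) + \left(\left(\frac{33}{-5} - -34\right) - 35\right) = \left(6 - i \sqrt{1021}\right) + \left(\left(33 \left(- \frac{1}{5}\right) + 34\right) - 35\right) = \left(6 - i \sqrt{1021}\right) + \left(\left(- \frac{33}{5} + 34\right) - 35\right) = \left(6 - i \sqrt{1021}\right) + \left(\frac{137}{5} - 35\right) = \left(6 - i \sqrt{1021}\right) - \frac{38}{5} = - \frac{8}{5} - i \sqrt{1021}$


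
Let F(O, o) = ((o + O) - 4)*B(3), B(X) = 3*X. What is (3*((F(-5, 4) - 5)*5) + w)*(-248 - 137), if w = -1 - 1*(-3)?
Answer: 287980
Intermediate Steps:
F(O, o) = -36 + 9*O + 9*o (F(O, o) = ((o + O) - 4)*(3*3) = ((O + o) - 4)*9 = (-4 + O + o)*9 = -36 + 9*O + 9*o)
w = 2 (w = -1 + 3 = 2)
(3*((F(-5, 4) - 5)*5) + w)*(-248 - 137) = (3*(((-36 + 9*(-5) + 9*4) - 5)*5) + 2)*(-248 - 137) = (3*(((-36 - 45 + 36) - 5)*5) + 2)*(-385) = (3*((-45 - 5)*5) + 2)*(-385) = (3*(-50*5) + 2)*(-385) = (3*(-250) + 2)*(-385) = (-750 + 2)*(-385) = -748*(-385) = 287980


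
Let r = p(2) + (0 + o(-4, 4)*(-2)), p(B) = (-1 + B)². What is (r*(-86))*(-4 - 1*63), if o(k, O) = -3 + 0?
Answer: 40334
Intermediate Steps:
o(k, O) = -3
r = 7 (r = (-1 + 2)² + (0 - 3*(-2)) = 1² + (0 + 6) = 1 + 6 = 7)
(r*(-86))*(-4 - 1*63) = (7*(-86))*(-4 - 1*63) = -602*(-4 - 63) = -602*(-67) = 40334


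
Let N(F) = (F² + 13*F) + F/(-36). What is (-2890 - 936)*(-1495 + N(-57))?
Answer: -23290775/6 ≈ -3.8818e+6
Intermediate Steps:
N(F) = F² + 467*F/36 (N(F) = (F² + 13*F) + F*(-1/36) = (F² + 13*F) - F/36 = F² + 467*F/36)
(-2890 - 936)*(-1495 + N(-57)) = (-2890 - 936)*(-1495 + (1/36)*(-57)*(467 + 36*(-57))) = -3826*(-1495 + (1/36)*(-57)*(467 - 2052)) = -3826*(-1495 + (1/36)*(-57)*(-1585)) = -3826*(-1495 + 30115/12) = -3826*12175/12 = -23290775/6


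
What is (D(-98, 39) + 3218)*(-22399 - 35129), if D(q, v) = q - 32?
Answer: -177646464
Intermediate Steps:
D(q, v) = -32 + q
(D(-98, 39) + 3218)*(-22399 - 35129) = ((-32 - 98) + 3218)*(-22399 - 35129) = (-130 + 3218)*(-57528) = 3088*(-57528) = -177646464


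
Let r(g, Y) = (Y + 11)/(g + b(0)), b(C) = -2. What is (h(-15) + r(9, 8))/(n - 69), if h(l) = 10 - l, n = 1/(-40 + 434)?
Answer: -76436/190295 ≈ -0.40167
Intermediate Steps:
r(g, Y) = (11 + Y)/(-2 + g) (r(g, Y) = (Y + 11)/(g - 2) = (11 + Y)/(-2 + g))
n = 1/394 ≈ 0.0025381
(h(-15) + r(9, 8))/(n - 69) = ((10 - 1*(-15)) + (11 + 8)/(-2 + 9))/(1/394 - 69) = ((10 + 15) + 19/7)/(-27185/394) = (25 + (1/7)*19)*(-394/27185) = (25 + 19/7)*(-394/27185) = (194/7)*(-394/27185) = -76436/190295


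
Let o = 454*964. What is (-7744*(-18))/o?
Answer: 17424/54707 ≈ 0.31850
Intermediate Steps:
o = 437656
(-7744*(-18))/o = -7744*(-18)/437656 = 139392*(1/437656) = 17424/54707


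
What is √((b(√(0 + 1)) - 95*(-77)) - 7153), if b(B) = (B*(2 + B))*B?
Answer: √165 ≈ 12.845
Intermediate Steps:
b(B) = B²*(2 + B)
√((b(√(0 + 1)) - 95*(-77)) - 7153) = √(((√(0 + 1))²*(2 + √(0 + 1)) - 95*(-77)) - 7153) = √(((√1)²*(2 + √1) + 7315) - 7153) = √((1²*(2 + 1) + 7315) - 7153) = √((1*3 + 7315) - 7153) = √((3 + 7315) - 7153) = √(7318 - 7153) = √165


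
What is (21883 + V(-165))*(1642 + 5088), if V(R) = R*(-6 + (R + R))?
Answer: 520383790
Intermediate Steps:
V(R) = R*(-6 + 2*R)
(21883 + V(-165))*(1642 + 5088) = (21883 + 2*(-165)*(-3 - 165))*(1642 + 5088) = (21883 + 2*(-165)*(-168))*6730 = (21883 + 55440)*6730 = 77323*6730 = 520383790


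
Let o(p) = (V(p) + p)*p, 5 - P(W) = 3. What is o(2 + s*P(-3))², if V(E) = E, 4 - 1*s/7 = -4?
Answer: 675584064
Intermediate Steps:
s = 56 (s = 28 - 7*(-4) = 28 + 28 = 56)
P(W) = 2 (P(W) = 5 - 1*3 = 5 - 3 = 2)
o(p) = 2*p² (o(p) = (p + p)*p = (2*p)*p = 2*p²)
o(2 + s*P(-3))² = (2*(2 + 56*2)²)² = (2*(2 + 112)²)² = (2*114²)² = (2*12996)² = 25992² = 675584064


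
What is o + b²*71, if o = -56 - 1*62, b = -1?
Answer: -47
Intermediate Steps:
o = -118 (o = -56 - 62 = -118)
o + b²*71 = -118 + (-1)²*71 = -118 + 1*71 = -118 + 71 = -47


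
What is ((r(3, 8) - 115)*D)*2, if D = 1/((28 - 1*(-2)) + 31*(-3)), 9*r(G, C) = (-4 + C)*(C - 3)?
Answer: 290/81 ≈ 3.5802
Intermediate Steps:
r(G, C) = (-4 + C)*(-3 + C)/9 (r(G, C) = ((-4 + C)*(C - 3))/9 = ((-4 + C)*(-3 + C))/9 = (-4 + C)*(-3 + C)/9)
D = -1/63 (D = 1/((28 + 2) - 93) = 1/(30 - 93) = 1/(-63) = -1/63 ≈ -0.015873)
((r(3, 8) - 115)*D)*2 = (((4/3 - 7/9*8 + (1/9)*8**2) - 115)*(-1/63))*2 = (((4/3 - 56/9 + (1/9)*64) - 115)*(-1/63))*2 = (((4/3 - 56/9 + 64/9) - 115)*(-1/63))*2 = ((20/9 - 115)*(-1/63))*2 = -1015/9*(-1/63)*2 = (145/81)*2 = 290/81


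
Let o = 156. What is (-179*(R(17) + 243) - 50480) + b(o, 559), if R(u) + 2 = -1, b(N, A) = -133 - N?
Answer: -93729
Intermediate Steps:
R(u) = -3 (R(u) = -2 - 1 = -3)
(-179*(R(17) + 243) - 50480) + b(o, 559) = (-179*(-3 + 243) - 50480) + (-133 - 1*156) = (-179*240 - 50480) + (-133 - 156) = (-42960 - 50480) - 289 = -93440 - 289 = -93729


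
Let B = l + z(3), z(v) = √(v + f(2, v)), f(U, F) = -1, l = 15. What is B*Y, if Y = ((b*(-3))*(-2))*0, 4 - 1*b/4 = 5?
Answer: 0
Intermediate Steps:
b = -4 (b = 16 - 4*5 = 16 - 20 = -4)
z(v) = √(-1 + v) (z(v) = √(v - 1) = √(-1 + v))
B = 15 + √2 (B = 15 + √(-1 + 3) = 15 + √2 ≈ 16.414)
Y = 0 (Y = (-4*(-3)*(-2))*0 = (12*(-2))*0 = -24*0 = 0)
B*Y = (15 + √2)*0 = 0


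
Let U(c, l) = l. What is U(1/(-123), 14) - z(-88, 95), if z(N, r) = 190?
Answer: -176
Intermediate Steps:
U(1/(-123), 14) - z(-88, 95) = 14 - 1*190 = 14 - 190 = -176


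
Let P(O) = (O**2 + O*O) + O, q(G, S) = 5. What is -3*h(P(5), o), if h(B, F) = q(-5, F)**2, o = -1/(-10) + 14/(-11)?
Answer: -75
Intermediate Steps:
P(O) = O + 2*O**2 (P(O) = (O**2 + O**2) + O = 2*O**2 + O = O + 2*O**2)
o = -129/110 (o = -1*(-1/10) + 14*(-1/11) = 1/10 - 14/11 = -129/110 ≈ -1.1727)
h(B, F) = 25 (h(B, F) = 5**2 = 25)
-3*h(P(5), o) = -3*25 = -75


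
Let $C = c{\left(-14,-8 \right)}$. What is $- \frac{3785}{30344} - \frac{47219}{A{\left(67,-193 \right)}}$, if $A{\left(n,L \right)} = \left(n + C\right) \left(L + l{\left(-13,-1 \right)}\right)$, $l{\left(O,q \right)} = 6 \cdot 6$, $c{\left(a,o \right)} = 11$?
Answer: $\frac{693231113}{185796312} \approx 3.7311$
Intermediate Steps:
$l{\left(O,q \right)} = 36$
$C = 11$
$A{\left(n,L \right)} = \left(11 + n\right) \left(36 + L\right)$ ($A{\left(n,L \right)} = \left(n + 11\right) \left(L + 36\right) = \left(11 + n\right) \left(36 + L\right)$)
$- \frac{3785}{30344} - \frac{47219}{A{\left(67,-193 \right)}} = - \frac{3785}{30344} - \frac{47219}{396 + 11 \left(-193\right) + 36 \cdot 67 - 12931} = \left(-3785\right) \frac{1}{30344} - \frac{47219}{396 - 2123 + 2412 - 12931} = - \frac{3785}{30344} - \frac{47219}{-12246} = - \frac{3785}{30344} - - \frac{47219}{12246} = - \frac{3785}{30344} + \frac{47219}{12246} = \frac{693231113}{185796312}$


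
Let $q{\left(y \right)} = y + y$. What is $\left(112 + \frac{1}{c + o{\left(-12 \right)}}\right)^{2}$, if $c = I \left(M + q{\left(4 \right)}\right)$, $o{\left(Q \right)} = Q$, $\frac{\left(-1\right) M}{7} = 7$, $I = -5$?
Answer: $\frac{467294689}{37249} \approx 12545.0$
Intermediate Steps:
$q{\left(y \right)} = 2 y$
$M = -49$ ($M = \left(-7\right) 7 = -49$)
$c = 205$ ($c = - 5 \left(-49 + 2 \cdot 4\right) = - 5 \left(-49 + 8\right) = \left(-5\right) \left(-41\right) = 205$)
$\left(112 + \frac{1}{c + o{\left(-12 \right)}}\right)^{2} = \left(112 + \frac{1}{205 - 12}\right)^{2} = \left(112 + \frac{1}{193}\right)^{2} = \left(\frac{21617}{193}\right)^{2} = \frac{467294689}{37249}$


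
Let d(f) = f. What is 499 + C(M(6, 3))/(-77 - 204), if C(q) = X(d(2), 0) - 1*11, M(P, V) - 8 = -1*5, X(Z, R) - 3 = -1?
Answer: 140228/281 ≈ 499.03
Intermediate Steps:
X(Z, R) = 2 (X(Z, R) = 3 - 1 = 2)
M(P, V) = 3 (M(P, V) = 8 - 1*5 = 8 - 5 = 3)
C(q) = -9 (C(q) = 2 - 1*11 = 2 - 11 = -9)
499 + C(M(6, 3))/(-77 - 204) = 499 - 9/(-77 - 204) = 499 - 9/(-281) = 499 - 9*(-1/281) = 499 + 9/281 = 140228/281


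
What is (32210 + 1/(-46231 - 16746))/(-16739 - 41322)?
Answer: -2028489169/3656507597 ≈ -0.55476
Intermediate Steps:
(32210 + 1/(-46231 - 16746))/(-16739 - 41322) = (32210 + 1/(-62977))/(-58061) = (32210 - 1/62977)*(-1/58061) = (2028489169/62977)*(-1/58061) = -2028489169/3656507597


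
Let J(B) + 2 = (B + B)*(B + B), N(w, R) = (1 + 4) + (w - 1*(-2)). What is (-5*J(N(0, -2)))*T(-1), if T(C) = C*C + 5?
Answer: -5820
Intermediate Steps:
N(w, R) = 7 + w (N(w, R) = 5 + (w + 2) = 5 + (2 + w) = 7 + w)
J(B) = -2 + 4*B² (J(B) = -2 + (B + B)*(B + B) = -2 + (2*B)*(2*B) = -2 + 4*B²)
T(C) = 5 + C² (T(C) = C² + 5 = 5 + C²)
(-5*J(N(0, -2)))*T(-1) = (-5*(-2 + 4*(7 + 0)²))*(5 + (-1)²) = (-5*(-2 + 4*7²))*(5 + 1) = -5*(-2 + 4*49)*6 = -5*(-2 + 196)*6 = -5*194*6 = -970*6 = -5820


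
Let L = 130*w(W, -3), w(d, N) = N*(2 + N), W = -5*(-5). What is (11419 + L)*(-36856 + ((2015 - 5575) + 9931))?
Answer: -359997365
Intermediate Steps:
W = 25
L = 390 (L = 130*(-3*(2 - 3)) = 130*(-3*(-1)) = 130*3 = 390)
(11419 + L)*(-36856 + ((2015 - 5575) + 9931)) = (11419 + 390)*(-36856 + ((2015 - 5575) + 9931)) = 11809*(-36856 + (-3560 + 9931)) = 11809*(-36856 + 6371) = 11809*(-30485) = -359997365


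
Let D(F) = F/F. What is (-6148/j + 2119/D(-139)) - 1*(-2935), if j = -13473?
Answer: 68098690/13473 ≈ 5054.5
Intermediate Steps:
D(F) = 1
(-6148/j + 2119/D(-139)) - 1*(-2935) = (-6148/(-13473) + 2119/1) - 1*(-2935) = (-6148*(-1/13473) + 2119*1) + 2935 = (6148/13473 + 2119) + 2935 = 28555435/13473 + 2935 = 68098690/13473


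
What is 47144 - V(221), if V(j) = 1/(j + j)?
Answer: 20837647/442 ≈ 47144.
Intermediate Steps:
V(j) = 1/(2*j)
47144 - V(221) = 47144 - 1/(2*221) = 47144 - 1*1/442 = 47144 - 1/442 = 20837647/442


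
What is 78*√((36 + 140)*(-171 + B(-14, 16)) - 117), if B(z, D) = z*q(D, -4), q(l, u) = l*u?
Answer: 78*√127483 ≈ 27850.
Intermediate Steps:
B(z, D) = -4*D*z (B(z, D) = z*(D*(-4)) = z*(-4*D) = -4*D*z)
78*√((36 + 140)*(-171 + B(-14, 16)) - 117) = 78*√((36 + 140)*(-171 - 4*16*(-14)) - 117) = 78*√(176*(-171 + 896) - 117) = 78*√(176*725 - 117) = 78*√(127600 - 117) = 78*√127483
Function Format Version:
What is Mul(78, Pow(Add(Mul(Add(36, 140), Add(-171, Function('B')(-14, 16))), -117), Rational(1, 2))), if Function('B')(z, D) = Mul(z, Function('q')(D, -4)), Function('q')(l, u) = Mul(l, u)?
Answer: Mul(78, Pow(127483, Rational(1, 2))) ≈ 27850.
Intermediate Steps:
Function('B')(z, D) = Mul(-4, D, z) (Function('B')(z, D) = Mul(z, Mul(D, -4)) = Mul(z, Mul(-4, D)) = Mul(-4, D, z))
Mul(78, Pow(Add(Mul(Add(36, 140), Add(-171, Function('B')(-14, 16))), -117), Rational(1, 2))) = Mul(78, Pow(Add(Mul(Add(36, 140), Add(-171, Mul(-4, 16, -14))), -117), Rational(1, 2))) = Mul(78, Pow(Add(Mul(176, Add(-171, 896)), -117), Rational(1, 2))) = Mul(78, Pow(Add(Mul(176, 725), -117), Rational(1, 2))) = Mul(78, Pow(Add(127600, -117), Rational(1, 2))) = Mul(78, Pow(127483, Rational(1, 2)))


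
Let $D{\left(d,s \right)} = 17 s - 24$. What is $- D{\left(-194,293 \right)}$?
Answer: $-4957$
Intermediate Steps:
$D{\left(d,s \right)} = -24 + 17 s$ ($D{\left(d,s \right)} = 17 s - 24 = -24 + 17 s$)
$- D{\left(-194,293 \right)} = - (-24 + 17 \cdot 293) = - (-24 + 4981) = \left(-1\right) 4957 = -4957$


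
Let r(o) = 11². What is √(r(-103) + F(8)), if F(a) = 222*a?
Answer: √1897 ≈ 43.555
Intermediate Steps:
r(o) = 121
√(r(-103) + F(8)) = √(121 + 222*8) = √(121 + 1776) = √1897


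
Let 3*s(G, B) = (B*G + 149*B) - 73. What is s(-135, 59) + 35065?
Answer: 35316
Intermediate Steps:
s(G, B) = -73/3 + 149*B/3 + B*G/3 (s(G, B) = ((B*G + 149*B) - 73)/3 = ((149*B + B*G) - 73)/3 = (-73 + 149*B + B*G)/3 = -73/3 + 149*B/3 + B*G/3)
s(-135, 59) + 35065 = (-73/3 + (149/3)*59 + (⅓)*59*(-135)) + 35065 = (-73/3 + 8791/3 - 2655) + 35065 = 251 + 35065 = 35316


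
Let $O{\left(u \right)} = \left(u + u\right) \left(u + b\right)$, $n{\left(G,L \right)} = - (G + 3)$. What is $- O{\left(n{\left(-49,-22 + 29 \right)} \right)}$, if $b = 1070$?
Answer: $-102672$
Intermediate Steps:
$n{\left(G,L \right)} = -3 - G$ ($n{\left(G,L \right)} = - (3 + G) = -3 - G$)
$O{\left(u \right)} = 2 u \left(1070 + u\right)$ ($O{\left(u \right)} = \left(u + u\right) \left(u + 1070\right) = 2 u \left(1070 + u\right)$)
$- O{\left(n{\left(-49,-22 + 29 \right)} \right)} = - 2 \left(-3 - -49\right) \left(1070 - -46\right) = - 2 \left(-3 + 49\right) \left(1070 + \left(-3 + 49\right)\right) = - 2 \cdot 46 \left(1070 + 46\right) = - 2 \cdot 46 \cdot 1116 = \left(-1\right) 102672 = -102672$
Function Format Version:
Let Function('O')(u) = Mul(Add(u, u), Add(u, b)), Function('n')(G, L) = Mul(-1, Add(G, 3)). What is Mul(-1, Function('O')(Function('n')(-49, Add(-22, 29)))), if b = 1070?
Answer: -102672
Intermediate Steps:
Function('n')(G, L) = Add(-3, Mul(-1, G)) (Function('n')(G, L) = Mul(-1, Add(3, G)) = Add(-3, Mul(-1, G)))
Function('O')(u) = Mul(2, u, Add(1070, u)) (Function('O')(u) = Mul(Add(u, u), Add(u, 1070)) = Mul(Mul(2, u), Add(1070, u)) = Mul(2, u, Add(1070, u)))
Mul(-1, Function('O')(Function('n')(-49, Add(-22, 29)))) = Mul(-1, Mul(2, Add(-3, Mul(-1, -49)), Add(1070, Add(-3, Mul(-1, -49))))) = Mul(-1, Mul(2, Add(-3, 49), Add(1070, Add(-3, 49)))) = Mul(-1, Mul(2, 46, Add(1070, 46))) = Mul(-1, Mul(2, 46, 1116)) = Mul(-1, 102672) = -102672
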